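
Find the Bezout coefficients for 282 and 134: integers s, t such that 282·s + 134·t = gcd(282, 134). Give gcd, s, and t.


Euclidean algorithm on (282, 134) — divide until remainder is 0:
  282 = 2 · 134 + 14
  134 = 9 · 14 + 8
  14 = 1 · 8 + 6
  8 = 1 · 6 + 2
  6 = 3 · 2 + 0
gcd(282, 134) = 2.
Track Bezout coefficients alongside the remainders: start with r₀ = 282 = a·1 + b·0 (s = 1, t = 0) and r₁ = 134 = a·0 + b·1 (s = 0, t = 1); each new remainder r_{k+1} = r_{k-1} − q_k·r_k inherits s_{k+1} = s_{k-1} − q_k·s_k, t_{k+1} = t_{k-1} − q_k·t_k, so r_k = a·s_k + b·t_k at every step:
  q = 2: r = 14, s = 1 − 2·0 = 1, t = 0 − 2·1 = -2  (check: 282·1 + 134·(-2) = 14)
  q = 9: r = 8, s = 0 − 9·1 = -9, t = 1 − 9·(-2) = 19  (check: 282·(-9) + 134·19 = 8)
  q = 1: r = 6, s = 1 − 1·(-9) = 10, t = -2 − 1·19 = -21  (check: 282·10 + 134·(-21) = 6)
  q = 1: r = 2, s = -9 − 1·10 = -19, t = 19 − 1·(-21) = 40  (check: 282·(-19) + 134·40 = 2)
The row with r = 2 (the gcd) gives the Bezout coefficients s = -19, t = 40.
Result: 282 · (-19) + 134 · (40) = 2.

gcd(282, 134) = 2; s = -19, t = 40 (check: 282·(-19) + 134·40 = 2).


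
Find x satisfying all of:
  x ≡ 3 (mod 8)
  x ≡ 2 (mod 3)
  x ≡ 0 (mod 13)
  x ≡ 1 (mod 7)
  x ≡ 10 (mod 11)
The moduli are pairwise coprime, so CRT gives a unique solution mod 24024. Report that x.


Product of moduli M = 8 · 3 · 13 · 7 · 11 = 24024.
Merge one congruence at a time:
  Start: x ≡ 3 (mod 8).
  Combine with x ≡ 2 (mod 3); new modulus lcm = 24.
    Write x = 3 + 8·t and substitute into x ≡ 2 (mod 3): 8·t ≡ 2 − 3 = -1 (mod 3).
    Reduce coefficients mod 3: 2·t ≡ 2 (mod 3).
    The inverse of 2 mod 3 is 2 (since 2·2 = 4 = 1·3 + 1), so t ≡ 2·2 = 4 ≡ 1 (mod 3).
    Then x = 3 + 8·1 = 11, valid modulo lcm(8, 3) = 24: x ≡ 11 (mod 24).
  Combine with x ≡ 0 (mod 13); new modulus lcm = 312.
    Write x = 11 + 24·t and substitute into x ≡ 0 (mod 13): 24·t ≡ 0 − 11 = -11 (mod 13).
    Reduce coefficients mod 13: 11·t ≡ 2 (mod 13).
    The inverse of 11 mod 13 is 6 (since 11·6 = 66 = 5·13 + 1), so t ≡ 6·2 = 12 ≡ 12 (mod 13).
    Then x = 11 + 24·12 = 299, valid modulo lcm(24, 13) = 312: x ≡ 299 (mod 312).
  Combine with x ≡ 1 (mod 7); new modulus lcm = 2184.
    Write x = 299 + 312·t and substitute into x ≡ 1 (mod 7): 312·t ≡ 1 − 299 = -298 (mod 7).
    Reduce coefficients mod 7: 4·t ≡ 3 (mod 7).
    The inverse of 4 mod 7 is 2 (since 4·2 = 8 = 1·7 + 1), so t ≡ 2·3 = 6 ≡ 6 (mod 7).
    Then x = 299 + 312·6 = 2171, valid modulo lcm(312, 7) = 2184: x ≡ 2171 (mod 2184).
  Combine with x ≡ 10 (mod 11); new modulus lcm = 24024.
    Write x = 2171 + 2184·t and substitute into x ≡ 10 (mod 11): 2184·t ≡ 10 − 2171 = -2161 (mod 11).
    Reduce coefficients mod 11: 6·t ≡ 6 (mod 11).
    The inverse of 6 mod 11 is 2 (since 6·2 = 12 = 1·11 + 1), so t ≡ 2·6 = 12 ≡ 1 (mod 11).
    Then x = 2171 + 2184·1 = 4355, valid modulo lcm(2184, 11) = 24024: x ≡ 4355 (mod 24024).
Verify against each original: 4355 mod 8 = 3, 4355 mod 3 = 2, 4355 mod 13 = 0, 4355 mod 7 = 1, 4355 mod 11 = 10.

x ≡ 4355 (mod 24024).


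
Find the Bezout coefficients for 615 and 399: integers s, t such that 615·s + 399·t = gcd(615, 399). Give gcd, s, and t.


Euclidean algorithm on (615, 399) — divide until remainder is 0:
  615 = 1 · 399 + 216
  399 = 1 · 216 + 183
  216 = 1 · 183 + 33
  183 = 5 · 33 + 18
  33 = 1 · 18 + 15
  18 = 1 · 15 + 3
  15 = 5 · 3 + 0
gcd(615, 399) = 3.
Track Bezout coefficients alongside the remainders: start with r₀ = 615 = a·1 + b·0 (s = 1, t = 0) and r₁ = 399 = a·0 + b·1 (s = 0, t = 1); each new remainder r_{k+1} = r_{k-1} − q_k·r_k inherits s_{k+1} = s_{k-1} − q_k·s_k, t_{k+1} = t_{k-1} − q_k·t_k, so r_k = a·s_k + b·t_k at every step:
  q = 1: r = 216, s = 1 − 1·0 = 1, t = 0 − 1·1 = -1  (check: 615·1 + 399·(-1) = 216)
  q = 1: r = 183, s = 0 − 1·1 = -1, t = 1 − 1·(-1) = 2  (check: 615·(-1) + 399·2 = 183)
  q = 1: r = 33, s = 1 − 1·(-1) = 2, t = -1 − 1·2 = -3  (check: 615·2 + 399·(-3) = 33)
  q = 5: r = 18, s = -1 − 5·2 = -11, t = 2 − 5·(-3) = 17  (check: 615·(-11) + 399·17 = 18)
  q = 1: r = 15, s = 2 − 1·(-11) = 13, t = -3 − 1·17 = -20  (check: 615·13 + 399·(-20) = 15)
  q = 1: r = 3, s = -11 − 1·13 = -24, t = 17 − 1·(-20) = 37  (check: 615·(-24) + 399·37 = 3)
The row with r = 3 (the gcd) gives the Bezout coefficients s = -24, t = 37.
Result: 615 · (-24) + 399 · (37) = 3.

gcd(615, 399) = 3; s = -24, t = 37 (check: 615·(-24) + 399·37 = 3).


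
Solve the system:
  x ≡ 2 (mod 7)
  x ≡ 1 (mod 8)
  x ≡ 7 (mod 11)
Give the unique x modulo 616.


Moduli 7, 8, 11 are pairwise coprime; by CRT there is a unique solution modulo M = 7 · 8 · 11 = 616.
Solve pairwise, accumulating the modulus:
  Start with x ≡ 2 (mod 7).
  Combine with x ≡ 1 (mod 8): since gcd(7, 8) = 1, we get a unique residue mod 56.
    Write x = 2 + 7·t and substitute into x ≡ 1 (mod 8): 7·t ≡ 1 − 2 = -1 (mod 8).
    Reduce coefficients mod 8: 7·t ≡ 7 (mod 8).
    The inverse of 7 mod 8 is 7 (since 7·7 = 49 = 6·8 + 1), so t ≡ 7·7 = 49 ≡ 1 (mod 8).
    Then x = 2 + 7·1 = 9, valid modulo lcm(7, 8) = 56: x ≡ 9 (mod 56).
  Combine with x ≡ 7 (mod 11): since gcd(56, 11) = 1, we get a unique residue mod 616.
    Write x = 9 + 56·t and substitute into x ≡ 7 (mod 11): 56·t ≡ 7 − 9 = -2 (mod 11).
    Reduce coefficients mod 11: 1·t ≡ 9 (mod 11).
    So t ≡ 9 (mod 11).
    Then x = 9 + 56·9 = 513, valid modulo lcm(56, 11) = 616: x ≡ 513 (mod 616).
Verify: 513 mod 7 = 2 ✓, 513 mod 8 = 1 ✓, 513 mod 11 = 7 ✓.

x ≡ 513 (mod 616).


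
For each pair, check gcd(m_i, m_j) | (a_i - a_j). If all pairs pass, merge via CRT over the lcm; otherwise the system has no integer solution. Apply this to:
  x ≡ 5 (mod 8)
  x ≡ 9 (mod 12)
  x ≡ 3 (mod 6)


Moduli 8, 12, 6 are not pairwise coprime, so CRT works modulo lcm(m_i) when all pairwise compatibility conditions hold.
Pairwise compatibility: gcd(m_i, m_j) must divide a_i - a_j for every pair.
Merge one congruence at a time:
  Start: x ≡ 5 (mod 8).
  Combine with x ≡ 9 (mod 12): gcd(8, 12) = 4; 9 - 5 = 4, which IS divisible by 4, so compatible.
    Write x = 5 + 8·t and substitute into x ≡ 9 (mod 12): 8·t ≡ 9 − 5 = 4 (mod 12).
    Divide the congruence (and modulus) by g = 4: 2·t ≡ 1 (mod 3).
    The inverse of 2 mod 3 is 2 (since 2·2 = 4 = 1·3 + 1), so t ≡ 2·1 = 2 ≡ 2 (mod 3).
    Then x = 5 + 8·2 = 21, valid modulo lcm(8, 12) = 24: x ≡ 21 (mod 24).
  Combine with x ≡ 3 (mod 6): gcd(24, 6) = 6; 3 - 21 = -18, which IS divisible by 6, so compatible.
    Write x = 21 + 24·t and substitute into x ≡ 3 (mod 6): 24·t ≡ 3 − 21 = -18 (mod 6).
    Divide the congruence (and modulus) by g = 6: 4·t ≡ -3 (mod 1).
    Modulo 1 every t works; take t = 0.
    Then x = 21 + 24·0 = 21, valid modulo lcm(24, 6) = 24: x ≡ 21 (mod 24).
Verify: 21 mod 8 = 5, 21 mod 12 = 9, 21 mod 6 = 3.

x ≡ 21 (mod 24).


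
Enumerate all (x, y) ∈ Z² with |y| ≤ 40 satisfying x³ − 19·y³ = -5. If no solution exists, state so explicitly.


The equation is x³ - 19y³ = -5. For fixed y, x³ = 19·y³ − 5, so a solution requires the RHS to be a perfect cube.
Strategy: iterate y from -40 to 40, compute RHS = 19·y³ − 5, and check whether it is a (positive or negative) perfect cube.
Check small values of y:
  y = 0: RHS = -5 is not a perfect cube.
  y = 1: RHS = 14 is not a perfect cube.
  y = -1: RHS = -24 is not a perfect cube.
  y = 2: RHS = 147 is not a perfect cube.
  y = -2: RHS = -157 is not a perfect cube.
  y = 3: RHS = 508 is not a perfect cube.
  y = -3: RHS = -518 is not a perfect cube.
Continuing the search up to |y| = 40 finds no solutions either.
No (x, y) in the scanned range satisfies the equation.

No integer solutions with |y| ≤ 40.


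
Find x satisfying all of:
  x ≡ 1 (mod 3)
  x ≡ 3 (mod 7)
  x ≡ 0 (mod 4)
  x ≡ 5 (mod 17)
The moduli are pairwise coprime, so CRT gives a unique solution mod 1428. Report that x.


Product of moduli M = 3 · 7 · 4 · 17 = 1428.
Merge one congruence at a time:
  Start: x ≡ 1 (mod 3).
  Combine with x ≡ 3 (mod 7); new modulus lcm = 21.
    Write x = 1 + 3·t and substitute into x ≡ 3 (mod 7): 3·t ≡ 3 − 1 = 2 (mod 7).
    The inverse of 3 mod 7 is 5 (since 3·5 = 15 = 2·7 + 1), so t ≡ 5·2 = 10 ≡ 3 (mod 7).
    Then x = 1 + 3·3 = 10, valid modulo lcm(3, 7) = 21: x ≡ 10 (mod 21).
  Combine with x ≡ 0 (mod 4); new modulus lcm = 84.
    Write x = 10 + 21·t and substitute into x ≡ 0 (mod 4): 21·t ≡ 0 − 10 = -10 (mod 4).
    Reduce coefficients mod 4: 1·t ≡ 2 (mod 4).
    So t ≡ 2 (mod 4).
    Then x = 10 + 21·2 = 52, valid modulo lcm(21, 4) = 84: x ≡ 52 (mod 84).
  Combine with x ≡ 5 (mod 17); new modulus lcm = 1428.
    Write x = 52 + 84·t and substitute into x ≡ 5 (mod 17): 84·t ≡ 5 − 52 = -47 (mod 17).
    Reduce coefficients mod 17: 16·t ≡ 4 (mod 17).
    The inverse of 16 mod 17 is 16 (since 16·16 = 256 = 15·17 + 1), so t ≡ 16·4 = 64 ≡ 13 (mod 17).
    Then x = 52 + 84·13 = 1144, valid modulo lcm(84, 17) = 1428: x ≡ 1144 (mod 1428).
Verify against each original: 1144 mod 3 = 1, 1144 mod 7 = 3, 1144 mod 4 = 0, 1144 mod 17 = 5.

x ≡ 1144 (mod 1428).


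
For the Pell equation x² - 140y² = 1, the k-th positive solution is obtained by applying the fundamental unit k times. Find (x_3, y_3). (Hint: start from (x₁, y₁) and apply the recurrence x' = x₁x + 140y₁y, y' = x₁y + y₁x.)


Step 1: Find the fundamental solution (x₁, y₁) of x² - 140y² = 1.
  Expand √140 as a continued fraction. a₀ = ⌊√140⌋ = 11; iterate m_{k+1} = d_k·a_k − m_k, d_{k+1} = (140 − m_{k+1}²)/d_k, a_{k+1} = ⌊(a₀ + m_{k+1})/d_{k+1}⌋ (starting m₀ = 0, d₀ = 1), with convergents p_k = a_k·p_{k-1} + p_{k-2}, q_k = a_k·q_{k-1} + q_{k-2} (p₋₁ = 1, q₋₁ = 0):
  k = 0: a₀ = 11; p₀/q₀ = 11/1; p₀² − 140·q₀² = 121 − 140 = -19.
  k = 1: m = 11, d = 19, a = ⌊(11 + 11)/19⌋ = 1; p/q = (1·11 + 1)/(1·1 + 0) = 12/1; p² − 140·q² = 144 − 140 = 4.
  k = 2: m = 8, d = 4, a = ⌊(11 + 8)/4⌋ = 4; p/q = (4·12 + 11)/(4·1 + 1) = 59/5; p² − 140·q² = 3481 − 3500 = -19.
  k = 3: m = 8, d = 19, a = ⌊(11 + 8)/19⌋ = 1; p/q = (1·59 + 12)/(1·5 + 1) = 71/6; p² − 140·q² = 5041 − 5040 = 1.
  The first convergent with p² − 140·q² = 1 gives the fundamental solution (x₁, y₁) = (71, 6).
Step 2: Apply the recurrence (x_{n+1}, y_{n+1}) = (x₁x_n + 140y₁y_n, x₁y_n + y₁x_n) repeatedly.
  From (x_1, y_1) = (71, 6): x_2 = 71·71 + 140·6·6 = 10081; y_2 = 71·6 + 6·71 = 852.
  From (x_2, y_2) = (10081, 852): x_3 = 71·10081 + 140·6·852 = 1431431; y_3 = 71·852 + 6·10081 = 120978.
Step 3: Verify x_3² - 140·y_3² = 2048994707761 - 2048994707760 = 1 (should be 1). ✓

(x_1, y_1) = (71, 6); (x_3, y_3) = (1431431, 120978).


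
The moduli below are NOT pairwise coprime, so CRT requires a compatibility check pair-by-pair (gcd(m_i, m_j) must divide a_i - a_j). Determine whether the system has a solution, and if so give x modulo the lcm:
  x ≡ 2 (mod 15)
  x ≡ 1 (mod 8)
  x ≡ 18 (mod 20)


Moduli 15, 8, 20 are not pairwise coprime, so CRT works modulo lcm(m_i) when all pairwise compatibility conditions hold.
Pairwise compatibility: gcd(m_i, m_j) must divide a_i - a_j for every pair.
Merge one congruence at a time:
  Start: x ≡ 2 (mod 15).
  Combine with x ≡ 1 (mod 8): gcd(15, 8) = 1; 1 - 2 = -1, which IS divisible by 1, so compatible.
    Write x = 2 + 15·t and substitute into x ≡ 1 (mod 8): 15·t ≡ 1 − 2 = -1 (mod 8).
    Reduce coefficients mod 8: 7·t ≡ 7 (mod 8).
    The inverse of 7 mod 8 is 7 (since 7·7 = 49 = 6·8 + 1), so t ≡ 7·7 = 49 ≡ 1 (mod 8).
    Then x = 2 + 15·1 = 17, valid modulo lcm(15, 8) = 120: x ≡ 17 (mod 120).
  Combine with x ≡ 18 (mod 20): gcd(120, 20) = 20, and 18 - 17 = 1 is NOT divisible by 20.
    ⇒ system is inconsistent (no integer solution).

No solution (the system is inconsistent).


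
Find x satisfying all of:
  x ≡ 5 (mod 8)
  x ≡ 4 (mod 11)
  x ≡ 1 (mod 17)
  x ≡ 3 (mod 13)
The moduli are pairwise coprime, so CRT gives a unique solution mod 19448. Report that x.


Product of moduli M = 8 · 11 · 17 · 13 = 19448.
Merge one congruence at a time:
  Start: x ≡ 5 (mod 8).
  Combine with x ≡ 4 (mod 11); new modulus lcm = 88.
    Write x = 5 + 8·t and substitute into x ≡ 4 (mod 11): 8·t ≡ 4 − 5 = -1 (mod 11).
    Reduce coefficients mod 11: 8·t ≡ 10 (mod 11).
    The inverse of 8 mod 11 is 7 (since 8·7 = 56 = 5·11 + 1), so t ≡ 7·10 = 70 ≡ 4 (mod 11).
    Then x = 5 + 8·4 = 37, valid modulo lcm(8, 11) = 88: x ≡ 37 (mod 88).
  Combine with x ≡ 1 (mod 17); new modulus lcm = 1496.
    Write x = 37 + 88·t and substitute into x ≡ 1 (mod 17): 88·t ≡ 1 − 37 = -36 (mod 17).
    Reduce coefficients mod 17: 3·t ≡ 15 (mod 17).
    The inverse of 3 mod 17 is 6 (since 3·6 = 18 = 1·17 + 1), so t ≡ 6·15 = 90 ≡ 5 (mod 17).
    Then x = 37 + 88·5 = 477, valid modulo lcm(88, 17) = 1496: x ≡ 477 (mod 1496).
  Combine with x ≡ 3 (mod 13); new modulus lcm = 19448.
    Write x = 477 + 1496·t and substitute into x ≡ 3 (mod 13): 1496·t ≡ 3 − 477 = -474 (mod 13).
    Reduce coefficients mod 13: 1·t ≡ 7 (mod 13).
    So t ≡ 7 (mod 13).
    Then x = 477 + 1496·7 = 10949, valid modulo lcm(1496, 13) = 19448: x ≡ 10949 (mod 19448).
Verify against each original: 10949 mod 8 = 5, 10949 mod 11 = 4, 10949 mod 17 = 1, 10949 mod 13 = 3.

x ≡ 10949 (mod 19448).


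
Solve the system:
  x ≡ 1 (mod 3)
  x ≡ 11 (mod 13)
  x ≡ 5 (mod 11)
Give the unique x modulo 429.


Moduli 3, 13, 11 are pairwise coprime; by CRT there is a unique solution modulo M = 3 · 13 · 11 = 429.
Solve pairwise, accumulating the modulus:
  Start with x ≡ 1 (mod 3).
  Combine with x ≡ 11 (mod 13): since gcd(3, 13) = 1, we get a unique residue mod 39.
    Write x = 1 + 3·t and substitute into x ≡ 11 (mod 13): 3·t ≡ 11 − 1 = 10 (mod 13).
    The inverse of 3 mod 13 is 9 (since 3·9 = 27 = 2·13 + 1), so t ≡ 9·10 = 90 ≡ 12 (mod 13).
    Then x = 1 + 3·12 = 37, valid modulo lcm(3, 13) = 39: x ≡ 37 (mod 39).
  Combine with x ≡ 5 (mod 11): since gcd(39, 11) = 1, we get a unique residue mod 429.
    Write x = 37 + 39·t and substitute into x ≡ 5 (mod 11): 39·t ≡ 5 − 37 = -32 (mod 11).
    Reduce coefficients mod 11: 6·t ≡ 1 (mod 11).
    The inverse of 6 mod 11 is 2 (since 6·2 = 12 = 1·11 + 1), so t ≡ 2·1 = 2 ≡ 2 (mod 11).
    Then x = 37 + 39·2 = 115, valid modulo lcm(39, 11) = 429: x ≡ 115 (mod 429).
Verify: 115 mod 3 = 1 ✓, 115 mod 13 = 11 ✓, 115 mod 11 = 5 ✓.

x ≡ 115 (mod 429).


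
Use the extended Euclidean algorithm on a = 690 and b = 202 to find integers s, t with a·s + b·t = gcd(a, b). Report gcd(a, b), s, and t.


Euclidean algorithm on (690, 202) — divide until remainder is 0:
  690 = 3 · 202 + 84
  202 = 2 · 84 + 34
  84 = 2 · 34 + 16
  34 = 2 · 16 + 2
  16 = 8 · 2 + 0
gcd(690, 202) = 2.
Track Bezout coefficients alongside the remainders: start with r₀ = 690 = a·1 + b·0 (s = 1, t = 0) and r₁ = 202 = a·0 + b·1 (s = 0, t = 1); each new remainder r_{k+1} = r_{k-1} − q_k·r_k inherits s_{k+1} = s_{k-1} − q_k·s_k, t_{k+1} = t_{k-1} − q_k·t_k, so r_k = a·s_k + b·t_k at every step:
  q = 3: r = 84, s = 1 − 3·0 = 1, t = 0 − 3·1 = -3  (check: 690·1 + 202·(-3) = 84)
  q = 2: r = 34, s = 0 − 2·1 = -2, t = 1 − 2·(-3) = 7  (check: 690·(-2) + 202·7 = 34)
  q = 2: r = 16, s = 1 − 2·(-2) = 5, t = -3 − 2·7 = -17  (check: 690·5 + 202·(-17) = 16)
  q = 2: r = 2, s = -2 − 2·5 = -12, t = 7 − 2·(-17) = 41  (check: 690·(-12) + 202·41 = 2)
The row with r = 2 (the gcd) gives the Bezout coefficients s = -12, t = 41.
Result: 690 · (-12) + 202 · (41) = 2.

gcd(690, 202) = 2; s = -12, t = 41 (check: 690·(-12) + 202·41 = 2).


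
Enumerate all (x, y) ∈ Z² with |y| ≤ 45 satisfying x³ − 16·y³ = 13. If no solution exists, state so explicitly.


The equation is x³ - 16y³ = 13. For fixed y, x³ = 16·y³ + 13, so a solution requires the RHS to be a perfect cube.
Strategy: iterate y from -45 to 45, compute RHS = 16·y³ + 13, and check whether it is a (positive or negative) perfect cube.
Check small values of y:
  y = 0: RHS = 13 is not a perfect cube.
  y = 1: RHS = 29 is not a perfect cube.
  y = -1: RHS = -3 is not a perfect cube.
  y = 2: RHS = 141 is not a perfect cube.
  y = -2: RHS = -115 is not a perfect cube.
  y = 3: RHS = 445 is not a perfect cube.
  y = -3: RHS = -419 is not a perfect cube.
Continuing the search up to |y| = 45 finds no solutions either.
No (x, y) in the scanned range satisfies the equation.

No integer solutions with |y| ≤ 45.


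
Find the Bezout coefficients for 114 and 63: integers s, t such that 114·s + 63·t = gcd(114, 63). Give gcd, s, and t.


Euclidean algorithm on (114, 63) — divide until remainder is 0:
  114 = 1 · 63 + 51
  63 = 1 · 51 + 12
  51 = 4 · 12 + 3
  12 = 4 · 3 + 0
gcd(114, 63) = 3.
Track Bezout coefficients alongside the remainders: start with r₀ = 114 = a·1 + b·0 (s = 1, t = 0) and r₁ = 63 = a·0 + b·1 (s = 0, t = 1); each new remainder r_{k+1} = r_{k-1} − q_k·r_k inherits s_{k+1} = s_{k-1} − q_k·s_k, t_{k+1} = t_{k-1} − q_k·t_k, so r_k = a·s_k + b·t_k at every step:
  q = 1: r = 51, s = 1 − 1·0 = 1, t = 0 − 1·1 = -1  (check: 114·1 + 63·(-1) = 51)
  q = 1: r = 12, s = 0 − 1·1 = -1, t = 1 − 1·(-1) = 2  (check: 114·(-1) + 63·2 = 12)
  q = 4: r = 3, s = 1 − 4·(-1) = 5, t = -1 − 4·2 = -9  (check: 114·5 + 63·(-9) = 3)
The row with r = 3 (the gcd) gives the Bezout coefficients s = 5, t = -9.
Result: 114 · (5) + 63 · (-9) = 3.

gcd(114, 63) = 3; s = 5, t = -9 (check: 114·5 + 63·(-9) = 3).


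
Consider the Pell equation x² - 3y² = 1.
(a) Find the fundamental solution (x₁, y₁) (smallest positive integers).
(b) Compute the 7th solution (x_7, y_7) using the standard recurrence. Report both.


Step 1: Find the fundamental solution (x₁, y₁) of x² - 3y² = 1.
  Expand √3 as a continued fraction. a₀ = ⌊√3⌋ = 1; iterate m_{k+1} = d_k·a_k − m_k, d_{k+1} = (3 − m_{k+1}²)/d_k, a_{k+1} = ⌊(a₀ + m_{k+1})/d_{k+1}⌋ (starting m₀ = 0, d₀ = 1), with convergents p_k = a_k·p_{k-1} + p_{k-2}, q_k = a_k·q_{k-1} + q_{k-2} (p₋₁ = 1, q₋₁ = 0):
  k = 0: a₀ = 1; p₀/q₀ = 1/1; p₀² − 3·q₀² = 1 − 3 = -2.
  k = 1: m = 1, d = 2, a = ⌊(1 + 1)/2⌋ = 1; p/q = (1·1 + 1)/(1·1 + 0) = 2/1; p² − 3·q² = 4 − 3 = 1.
  The first convergent with p² − 3·q² = 1 gives the fundamental solution (x₁, y₁) = (2, 1).
Step 2: Apply the recurrence (x_{n+1}, y_{n+1}) = (x₁x_n + 3y₁y_n, x₁y_n + y₁x_n) repeatedly.
  From (x_1, y_1) = (2, 1): x_2 = 2·2 + 3·1·1 = 7; y_2 = 2·1 + 1·2 = 4.
  From (x_2, y_2) = (7, 4): x_3 = 2·7 + 3·1·4 = 26; y_3 = 2·4 + 1·7 = 15.
  From (x_3, y_3) = (26, 15): x_4 = 2·26 + 3·1·15 = 97; y_4 = 2·15 + 1·26 = 56.
  From (x_4, y_4) = (97, 56): x_5 = 2·97 + 3·1·56 = 362; y_5 = 2·56 + 1·97 = 209.
  From (x_5, y_5) = (362, 209): x_6 = 2·362 + 3·1·209 = 1351; y_6 = 2·209 + 1·362 = 780.
  From (x_6, y_6) = (1351, 780): x_7 = 2·1351 + 3·1·780 = 5042; y_7 = 2·780 + 1·1351 = 2911.
Step 3: Verify x_7² - 3·y_7² = 25421764 - 25421763 = 1 (should be 1). ✓

(x_1, y_1) = (2, 1); (x_7, y_7) = (5042, 2911).


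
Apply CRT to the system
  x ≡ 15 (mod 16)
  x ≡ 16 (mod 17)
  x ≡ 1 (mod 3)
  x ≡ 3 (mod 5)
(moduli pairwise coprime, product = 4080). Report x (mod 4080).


Product of moduli M = 16 · 17 · 3 · 5 = 4080.
Merge one congruence at a time:
  Start: x ≡ 15 (mod 16).
  Combine with x ≡ 16 (mod 17); new modulus lcm = 272.
    Write x = 15 + 16·t and substitute into x ≡ 16 (mod 17): 16·t ≡ 16 − 15 = 1 (mod 17).
    The inverse of 16 mod 17 is 16 (since 16·16 = 256 = 15·17 + 1), so t ≡ 16·1 = 16 ≡ 16 (mod 17).
    Then x = 15 + 16·16 = 271, valid modulo lcm(16, 17) = 272: x ≡ 271 (mod 272).
  Combine with x ≡ 1 (mod 3); new modulus lcm = 816.
    Write x = 271 + 272·t and substitute into x ≡ 1 (mod 3): 272·t ≡ 1 − 271 = -270 (mod 3).
    Reduce coefficients mod 3: 2·t ≡ 0 (mod 3).
    The inverse of 2 mod 3 is 2 (since 2·2 = 4 = 1·3 + 1), so t ≡ 2·0 = 0 ≡ 0 (mod 3).
    Then x = 271 + 272·0 = 271, valid modulo lcm(272, 3) = 816: x ≡ 271 (mod 816).
  Combine with x ≡ 3 (mod 5); new modulus lcm = 4080.
    Write x = 271 + 816·t and substitute into x ≡ 3 (mod 5): 816·t ≡ 3 − 271 = -268 (mod 5).
    Reduce coefficients mod 5: 1·t ≡ 2 (mod 5).
    So t ≡ 2 (mod 5).
    Then x = 271 + 816·2 = 1903, valid modulo lcm(816, 5) = 4080: x ≡ 1903 (mod 4080).
Verify against each original: 1903 mod 16 = 15, 1903 mod 17 = 16, 1903 mod 3 = 1, 1903 mod 5 = 3.

x ≡ 1903 (mod 4080).


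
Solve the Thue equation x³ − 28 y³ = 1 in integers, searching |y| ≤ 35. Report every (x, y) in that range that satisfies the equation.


The equation is x³ - 28y³ = 1. For fixed y, x³ = 28·y³ + 1, so a solution requires the RHS to be a perfect cube.
Strategy: iterate y from -35 to 35, compute RHS = 28·y³ + 1, and check whether it is a (positive or negative) perfect cube.
Check small values of y:
  y = 0: RHS = 1 = (1)³ ⇒ x = 1 works.
  y = 1: RHS = 29 is not a perfect cube.
  y = -1: RHS = -27 = (-3)³ ⇒ x = -3 works.
  y = 2: RHS = 225 is not a perfect cube.
  y = -2: RHS = -223 is not a perfect cube.
  y = 3: RHS = 757 is not a perfect cube.
  y = -3: RHS = -755 is not a perfect cube.
Continuing the search up to |y| = 35 finds no further solutions beyond those listed.
Collected solutions: (1, 0), (-3, -1).

Solutions (with |y| ≤ 35): (1, 0), (-3, -1).


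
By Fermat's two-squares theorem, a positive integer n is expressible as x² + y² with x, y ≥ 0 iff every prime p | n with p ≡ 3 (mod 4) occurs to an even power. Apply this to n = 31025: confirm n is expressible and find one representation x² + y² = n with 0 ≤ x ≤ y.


Step 1: Factor n = 31025 = 5^2 · 17 · 73.
Step 2: Check the mod-4 condition on each prime factor: 5 ≡ 1 (mod 4), exponent 2; 17 ≡ 1 (mod 4), exponent 1; 73 ≡ 1 (mod 4), exponent 1.
All primes ≡ 3 (mod 4) appear to even exponent (or don't appear), so by the two-squares theorem n IS expressible as a sum of two squares.
Step 3: Build a representation. Group n = k² · m with k = 5 and m = 17 · 73 = 1241 (a product of primes ≡ 1 (mod 4)); a representation of m scales to one of n via (k·x)² + (k·y)² = k²(x² + y²). Each prime p ≡ 1 (mod 4) is itself a sum of two squares; find a² by testing p − a² for a perfect square:
  17: 17 − 1² = 16 = 4² ⇒ 17 = 1² + 4².
  73: 73 − 1² = 72, 73 − 2² = 69, 73 − 3² = 64 = 8² ⇒ 73 = 3² + 8².
  Combine using the Brahmagupta–Fibonacci identity (a² + b²)(c² + d²) = (ac − bd)² + (ad + bc)² = (ac + bd)² + (ad − bc)²:
  17 · 73 = 1241: from (1² + 4²)(3² + 8²), take (1·3 − 4·8, 1·8 + 4·3) = (3 − 32, 8 + 12) = (-29, 20); dropping signs (only squares matter) gives (29, 20); check 29² + 20² = 841 + 400 = 1241 ✓.
  Scale by k = 5: (5·29, 5·20) = (145, 100).
Step 4: Order so x ≤ y and verify: 100² + 145² = 10000 + 21025 = 31025 = n. ✓

n = 31025 = 100² + 145² (one valid representation with x ≤ y).


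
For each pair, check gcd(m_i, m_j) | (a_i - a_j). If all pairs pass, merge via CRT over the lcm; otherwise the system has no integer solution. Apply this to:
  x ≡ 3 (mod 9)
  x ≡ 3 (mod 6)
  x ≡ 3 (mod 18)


Moduli 9, 6, 18 are not pairwise coprime, so CRT works modulo lcm(m_i) when all pairwise compatibility conditions hold.
Pairwise compatibility: gcd(m_i, m_j) must divide a_i - a_j for every pair.
Merge one congruence at a time:
  Start: x ≡ 3 (mod 9).
  Combine with x ≡ 3 (mod 6): gcd(9, 6) = 3; 3 - 3 = 0, which IS divisible by 3, so compatible.
    Write x = 3 + 9·t and substitute into x ≡ 3 (mod 6): 9·t ≡ 3 − 3 = 0 (mod 6).
    Divide the congruence (and modulus) by g = 3: 3·t ≡ 0 (mod 2).
    Reduce coefficients mod 2: 1·t ≡ 0 (mod 2).
    So t ≡ 0 (mod 2).
    Then x = 3 + 9·0 = 3, valid modulo lcm(9, 6) = 18: x ≡ 3 (mod 18).
  Combine with x ≡ 3 (mod 18): gcd(18, 18) = 18; 3 - 3 = 0, which IS divisible by 18, so compatible.
    Write x = 3 + 18·t and substitute into x ≡ 3 (mod 18): 18·t ≡ 3 − 3 = 0 (mod 18).
    Divide the congruence (and modulus) by g = 18: 1·t ≡ 0 (mod 1).
    Modulo 1 every t works; take t = 0.
    Then x = 3 + 18·0 = 3, valid modulo lcm(18, 18) = 18: x ≡ 3 (mod 18).
Verify: 3 mod 9 = 3, 3 mod 6 = 3, 3 mod 18 = 3.

x ≡ 3 (mod 18).


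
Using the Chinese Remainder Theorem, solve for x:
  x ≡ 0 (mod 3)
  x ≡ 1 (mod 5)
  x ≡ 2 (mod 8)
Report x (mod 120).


Moduli 3, 5, 8 are pairwise coprime; by CRT there is a unique solution modulo M = 3 · 5 · 8 = 120.
Solve pairwise, accumulating the modulus:
  Start with x ≡ 0 (mod 3).
  Combine with x ≡ 1 (mod 5): since gcd(3, 5) = 1, we get a unique residue mod 15.
    Write x = 0 + 3·t and substitute into x ≡ 1 (mod 5): 3·t ≡ 1 − 0 = 1 (mod 5).
    The inverse of 3 mod 5 is 2 (since 3·2 = 6 = 1·5 + 1), so t ≡ 2·1 = 2 ≡ 2 (mod 5).
    Then x = 0 + 3·2 = 6, valid modulo lcm(3, 5) = 15: x ≡ 6 (mod 15).
  Combine with x ≡ 2 (mod 8): since gcd(15, 8) = 1, we get a unique residue mod 120.
    Write x = 6 + 15·t and substitute into x ≡ 2 (mod 8): 15·t ≡ 2 − 6 = -4 (mod 8).
    Reduce coefficients mod 8: 7·t ≡ 4 (mod 8).
    The inverse of 7 mod 8 is 7 (since 7·7 = 49 = 6·8 + 1), so t ≡ 7·4 = 28 ≡ 4 (mod 8).
    Then x = 6 + 15·4 = 66, valid modulo lcm(15, 8) = 120: x ≡ 66 (mod 120).
Verify: 66 mod 3 = 0 ✓, 66 mod 5 = 1 ✓, 66 mod 8 = 2 ✓.

x ≡ 66 (mod 120).


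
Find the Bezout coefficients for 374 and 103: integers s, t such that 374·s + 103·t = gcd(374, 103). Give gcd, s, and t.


Euclidean algorithm on (374, 103) — divide until remainder is 0:
  374 = 3 · 103 + 65
  103 = 1 · 65 + 38
  65 = 1 · 38 + 27
  38 = 1 · 27 + 11
  27 = 2 · 11 + 5
  11 = 2 · 5 + 1
  5 = 5 · 1 + 0
gcd(374, 103) = 1.
Track Bezout coefficients alongside the remainders: start with r₀ = 374 = a·1 + b·0 (s = 1, t = 0) and r₁ = 103 = a·0 + b·1 (s = 0, t = 1); each new remainder r_{k+1} = r_{k-1} − q_k·r_k inherits s_{k+1} = s_{k-1} − q_k·s_k, t_{k+1} = t_{k-1} − q_k·t_k, so r_k = a·s_k + b·t_k at every step:
  q = 3: r = 65, s = 1 − 3·0 = 1, t = 0 − 3·1 = -3  (check: 374·1 + 103·(-3) = 65)
  q = 1: r = 38, s = 0 − 1·1 = -1, t = 1 − 1·(-3) = 4  (check: 374·(-1) + 103·4 = 38)
  q = 1: r = 27, s = 1 − 1·(-1) = 2, t = -3 − 1·4 = -7  (check: 374·2 + 103·(-7) = 27)
  q = 1: r = 11, s = -1 − 1·2 = -3, t = 4 − 1·(-7) = 11  (check: 374·(-3) + 103·11 = 11)
  q = 2: r = 5, s = 2 − 2·(-3) = 8, t = -7 − 2·11 = -29  (check: 374·8 + 103·(-29) = 5)
  q = 2: r = 1, s = -3 − 2·8 = -19, t = 11 − 2·(-29) = 69  (check: 374·(-19) + 103·69 = 1)
The row with r = 1 (the gcd) gives the Bezout coefficients s = -19, t = 69.
Result: 374 · (-19) + 103 · (69) = 1.

gcd(374, 103) = 1; s = -19, t = 69 (check: 374·(-19) + 103·69 = 1).


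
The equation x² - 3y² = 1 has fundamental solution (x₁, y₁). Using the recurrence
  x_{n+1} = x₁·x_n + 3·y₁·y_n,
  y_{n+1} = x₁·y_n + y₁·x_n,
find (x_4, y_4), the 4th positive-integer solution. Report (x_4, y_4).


Step 1: Find the fundamental solution (x₁, y₁) of x² - 3y² = 1.
  Expand √3 as a continued fraction. a₀ = ⌊√3⌋ = 1; iterate m_{k+1} = d_k·a_k − m_k, d_{k+1} = (3 − m_{k+1}²)/d_k, a_{k+1} = ⌊(a₀ + m_{k+1})/d_{k+1}⌋ (starting m₀ = 0, d₀ = 1), with convergents p_k = a_k·p_{k-1} + p_{k-2}, q_k = a_k·q_{k-1} + q_{k-2} (p₋₁ = 1, q₋₁ = 0):
  k = 0: a₀ = 1; p₀/q₀ = 1/1; p₀² − 3·q₀² = 1 − 3 = -2.
  k = 1: m = 1, d = 2, a = ⌊(1 + 1)/2⌋ = 1; p/q = (1·1 + 1)/(1·1 + 0) = 2/1; p² − 3·q² = 4 − 3 = 1.
  The first convergent with p² − 3·q² = 1 gives the fundamental solution (x₁, y₁) = (2, 1).
Step 2: Apply the recurrence (x_{n+1}, y_{n+1}) = (x₁x_n + 3y₁y_n, x₁y_n + y₁x_n) repeatedly.
  From (x_1, y_1) = (2, 1): x_2 = 2·2 + 3·1·1 = 7; y_2 = 2·1 + 1·2 = 4.
  From (x_2, y_2) = (7, 4): x_3 = 2·7 + 3·1·4 = 26; y_3 = 2·4 + 1·7 = 15.
  From (x_3, y_3) = (26, 15): x_4 = 2·26 + 3·1·15 = 97; y_4 = 2·15 + 1·26 = 56.
Step 3: Verify x_4² - 3·y_4² = 9409 - 9408 = 1 (should be 1). ✓

(x_1, y_1) = (2, 1); (x_4, y_4) = (97, 56).


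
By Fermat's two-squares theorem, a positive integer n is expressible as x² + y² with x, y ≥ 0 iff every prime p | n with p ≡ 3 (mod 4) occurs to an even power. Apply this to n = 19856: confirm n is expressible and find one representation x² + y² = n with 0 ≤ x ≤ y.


Step 1: Factor n = 19856 = 2^4 · 17 · 73.
Step 2: Check the mod-4 condition on each prime factor: 2 = 2 (special); 17 ≡ 1 (mod 4), exponent 1; 73 ≡ 1 (mod 4), exponent 1.
All primes ≡ 3 (mod 4) appear to even exponent (or don't appear), so by the two-squares theorem n IS expressible as a sum of two squares.
Step 3: Build a representation. Group n = k² · m with k = 4 and m = 17 · 73 = 1241 (a product of primes ≡ 1 (mod 4)); a representation of m scales to one of n via (k·x)² + (k·y)² = k²(x² + y²). Each prime p ≡ 1 (mod 4) is itself a sum of two squares; find a² by testing p − a² for a perfect square:
  17: 17 − 1² = 16 = 4² ⇒ 17 = 1² + 4².
  73: 73 − 1² = 72, 73 − 2² = 69, 73 − 3² = 64 = 8² ⇒ 73 = 3² + 8².
  Combine using the Brahmagupta–Fibonacci identity (a² + b²)(c² + d²) = (ac − bd)² + (ad + bc)² = (ac + bd)² + (ad − bc)²:
  17 · 73 = 1241: from (1² + 4²)(3² + 8²), take (1·3 − 4·8, 1·8 + 4·3) = (3 − 32, 8 + 12) = (-29, 20); dropping signs (only squares matter) gives (29, 20); check 29² + 20² = 841 + 400 = 1241 ✓.
  Scale by k = 4: (4·29, 4·20) = (116, 80).
Step 4: Order so x ≤ y and verify: 80² + 116² = 6400 + 13456 = 19856 = n. ✓

n = 19856 = 80² + 116² (one valid representation with x ≤ y).


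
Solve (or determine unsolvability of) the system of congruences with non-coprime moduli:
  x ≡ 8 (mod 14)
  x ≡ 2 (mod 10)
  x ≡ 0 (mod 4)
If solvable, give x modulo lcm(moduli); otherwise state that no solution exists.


Moduli 14, 10, 4 are not pairwise coprime, so CRT works modulo lcm(m_i) when all pairwise compatibility conditions hold.
Pairwise compatibility: gcd(m_i, m_j) must divide a_i - a_j for every pair.
Merge one congruence at a time:
  Start: x ≡ 8 (mod 14).
  Combine with x ≡ 2 (mod 10): gcd(14, 10) = 2; 2 - 8 = -6, which IS divisible by 2, so compatible.
    Write x = 8 + 14·t and substitute into x ≡ 2 (mod 10): 14·t ≡ 2 − 8 = -6 (mod 10).
    Divide the congruence (and modulus) by g = 2: 7·t ≡ -3 (mod 5).
    Reduce coefficients mod 5: 2·t ≡ 2 (mod 5).
    The inverse of 2 mod 5 is 3 (since 2·3 = 6 = 1·5 + 1), so t ≡ 3·2 = 6 ≡ 1 (mod 5).
    Then x = 8 + 14·1 = 22, valid modulo lcm(14, 10) = 70: x ≡ 22 (mod 70).
  Combine with x ≡ 0 (mod 4): gcd(70, 4) = 2; 0 - 22 = -22, which IS divisible by 2, so compatible.
    Write x = 22 + 70·t and substitute into x ≡ 0 (mod 4): 70·t ≡ 0 − 22 = -22 (mod 4).
    Divide the congruence (and modulus) by g = 2: 35·t ≡ -11 (mod 2).
    Reduce coefficients mod 2: 1·t ≡ 1 (mod 2).
    So t ≡ 1 (mod 2).
    Then x = 22 + 70·1 = 92, valid modulo lcm(70, 4) = 140: x ≡ 92 (mod 140).
Verify: 92 mod 14 = 8, 92 mod 10 = 2, 92 mod 4 = 0.

x ≡ 92 (mod 140).


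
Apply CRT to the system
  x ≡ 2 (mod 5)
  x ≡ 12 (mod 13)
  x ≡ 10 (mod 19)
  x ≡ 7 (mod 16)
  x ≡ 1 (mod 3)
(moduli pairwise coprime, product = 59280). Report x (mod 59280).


Product of moduli M = 5 · 13 · 19 · 16 · 3 = 59280.
Merge one congruence at a time:
  Start: x ≡ 2 (mod 5).
  Combine with x ≡ 12 (mod 13); new modulus lcm = 65.
    Write x = 2 + 5·t and substitute into x ≡ 12 (mod 13): 5·t ≡ 12 − 2 = 10 (mod 13).
    The inverse of 5 mod 13 is 8 (since 5·8 = 40 = 3·13 + 1), so t ≡ 8·10 = 80 ≡ 2 (mod 13).
    Then x = 2 + 5·2 = 12, valid modulo lcm(5, 13) = 65: x ≡ 12 (mod 65).
  Combine with x ≡ 10 (mod 19); new modulus lcm = 1235.
    Write x = 12 + 65·t and substitute into x ≡ 10 (mod 19): 65·t ≡ 10 − 12 = -2 (mod 19).
    Reduce coefficients mod 19: 8·t ≡ 17 (mod 19).
    The inverse of 8 mod 19 is 12 (since 8·12 = 96 = 5·19 + 1), so t ≡ 12·17 = 204 ≡ 14 (mod 19).
    Then x = 12 + 65·14 = 922, valid modulo lcm(65, 19) = 1235: x ≡ 922 (mod 1235).
  Combine with x ≡ 7 (mod 16); new modulus lcm = 19760.
    Write x = 922 + 1235·t and substitute into x ≡ 7 (mod 16): 1235·t ≡ 7 − 922 = -915 (mod 16).
    Reduce coefficients mod 16: 3·t ≡ 13 (mod 16).
    The inverse of 3 mod 16 is 11 (since 3·11 = 33 = 2·16 + 1), so t ≡ 11·13 = 143 ≡ 15 (mod 16).
    Then x = 922 + 1235·15 = 19447, valid modulo lcm(1235, 16) = 19760: x ≡ 19447 (mod 19760).
  Combine with x ≡ 1 (mod 3); new modulus lcm = 59280.
    Write x = 19447 + 19760·t and substitute into x ≡ 1 (mod 3): 19760·t ≡ 1 − 19447 = -19446 (mod 3).
    Reduce coefficients mod 3: 2·t ≡ 0 (mod 3).
    The inverse of 2 mod 3 is 2 (since 2·2 = 4 = 1·3 + 1), so t ≡ 2·0 = 0 ≡ 0 (mod 3).
    Then x = 19447 + 19760·0 = 19447, valid modulo lcm(19760, 3) = 59280: x ≡ 19447 (mod 59280).
Verify against each original: 19447 mod 5 = 2, 19447 mod 13 = 12, 19447 mod 19 = 10, 19447 mod 16 = 7, 19447 mod 3 = 1.

x ≡ 19447 (mod 59280).


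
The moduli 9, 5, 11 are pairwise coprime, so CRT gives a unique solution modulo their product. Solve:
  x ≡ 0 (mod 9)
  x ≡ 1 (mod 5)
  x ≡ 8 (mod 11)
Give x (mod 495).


Moduli 9, 5, 11 are pairwise coprime; by CRT there is a unique solution modulo M = 9 · 5 · 11 = 495.
Solve pairwise, accumulating the modulus:
  Start with x ≡ 0 (mod 9).
  Combine with x ≡ 1 (mod 5): since gcd(9, 5) = 1, we get a unique residue mod 45.
    Write x = 0 + 9·t and substitute into x ≡ 1 (mod 5): 9·t ≡ 1 − 0 = 1 (mod 5).
    Reduce coefficients mod 5: 4·t ≡ 1 (mod 5).
    The inverse of 4 mod 5 is 4 (since 4·4 = 16 = 3·5 + 1), so t ≡ 4·1 = 4 ≡ 4 (mod 5).
    Then x = 0 + 9·4 = 36, valid modulo lcm(9, 5) = 45: x ≡ 36 (mod 45).
  Combine with x ≡ 8 (mod 11): since gcd(45, 11) = 1, we get a unique residue mod 495.
    Write x = 36 + 45·t and substitute into x ≡ 8 (mod 11): 45·t ≡ 8 − 36 = -28 (mod 11).
    Reduce coefficients mod 11: 1·t ≡ 5 (mod 11).
    So t ≡ 5 (mod 11).
    Then x = 36 + 45·5 = 261, valid modulo lcm(45, 11) = 495: x ≡ 261 (mod 495).
Verify: 261 mod 9 = 0 ✓, 261 mod 5 = 1 ✓, 261 mod 11 = 8 ✓.

x ≡ 261 (mod 495).


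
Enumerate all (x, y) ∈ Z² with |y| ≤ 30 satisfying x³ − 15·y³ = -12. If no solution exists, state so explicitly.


The equation is x³ - 15y³ = -12. For fixed y, x³ = 15·y³ − 12, so a solution requires the RHS to be a perfect cube.
Strategy: iterate y from -30 to 30, compute RHS = 15·y³ − 12, and check whether it is a (positive or negative) perfect cube.
Check small values of y:
  y = 0: RHS = -12 is not a perfect cube.
  y = 1: RHS = 3 is not a perfect cube.
  y = -1: RHS = -27 = (-3)³ ⇒ x = -3 works.
  y = 2: RHS = 108 is not a perfect cube.
  y = -2: RHS = -132 is not a perfect cube.
  y = 3: RHS = 393 is not a perfect cube.
  y = -3: RHS = -417 is not a perfect cube.
Continuing the search up to |y| = 30 finds no further solutions beyond those listed.
Collected solutions: (-3, -1).

Solutions (with |y| ≤ 30): (-3, -1).


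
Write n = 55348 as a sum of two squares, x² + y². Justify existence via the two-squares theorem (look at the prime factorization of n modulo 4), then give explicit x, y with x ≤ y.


Step 1: Factor n = 55348 = 2^2 · 101 · 137.
Step 2: Check the mod-4 condition on each prime factor: 2 = 2 (special); 101 ≡ 1 (mod 4), exponent 1; 137 ≡ 1 (mod 4), exponent 1.
All primes ≡ 3 (mod 4) appear to even exponent (or don't appear), so by the two-squares theorem n IS expressible as a sum of two squares.
Step 3: Build a representation. Group n = k² · m with k = 2 and m = 101 · 137 = 13837 (a product of primes ≡ 1 (mod 4)); a representation of m scales to one of n via (k·x)² + (k·y)² = k²(x² + y²). Each prime p ≡ 1 (mod 4) is itself a sum of two squares; find a² by testing p − a² for a perfect square:
  101: 101 − 1² = 100 = 10² ⇒ 101 = 1² + 10².
  137: 137 − 1² = 136, 137 − 2² = 133, 137 − 3² = 128, 137 − 4² = 121 = 11² ⇒ 137 = 4² + 11².
  Combine using the Brahmagupta–Fibonacci identity (a² + b²)(c² + d²) = (ac − bd)² + (ad + bc)² = (ac + bd)² + (ad − bc)²:
  101 · 137 = 13837: from (1² + 10²)(4² + 11²), take (1·4 − 10·11, 1·11 + 10·4) = (4 − 110, 11 + 40) = (-106, 51); dropping signs (only squares matter) gives (106, 51); check 106² + 51² = 11236 + 2601 = 13837 ✓.
  Scale by k = 2: (2·106, 2·51) = (212, 102).
Step 4: Order so x ≤ y and verify: 102² + 212² = 10404 + 44944 = 55348 = n. ✓

n = 55348 = 102² + 212² (one valid representation with x ≤ y).


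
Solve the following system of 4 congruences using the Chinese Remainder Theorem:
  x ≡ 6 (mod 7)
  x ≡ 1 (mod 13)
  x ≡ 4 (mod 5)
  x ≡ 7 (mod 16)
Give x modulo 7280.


Product of moduli M = 7 · 13 · 5 · 16 = 7280.
Merge one congruence at a time:
  Start: x ≡ 6 (mod 7).
  Combine with x ≡ 1 (mod 13); new modulus lcm = 91.
    Write x = 6 + 7·t and substitute into x ≡ 1 (mod 13): 7·t ≡ 1 − 6 = -5 (mod 13).
    Reduce coefficients mod 13: 7·t ≡ 8 (mod 13).
    The inverse of 7 mod 13 is 2 (since 7·2 = 14 = 1·13 + 1), so t ≡ 2·8 = 16 ≡ 3 (mod 13).
    Then x = 6 + 7·3 = 27, valid modulo lcm(7, 13) = 91: x ≡ 27 (mod 91).
  Combine with x ≡ 4 (mod 5); new modulus lcm = 455.
    Write x = 27 + 91·t and substitute into x ≡ 4 (mod 5): 91·t ≡ 4 − 27 = -23 (mod 5).
    Reduce coefficients mod 5: 1·t ≡ 2 (mod 5).
    So t ≡ 2 (mod 5).
    Then x = 27 + 91·2 = 209, valid modulo lcm(91, 5) = 455: x ≡ 209 (mod 455).
  Combine with x ≡ 7 (mod 16); new modulus lcm = 7280.
    Write x = 209 + 455·t and substitute into x ≡ 7 (mod 16): 455·t ≡ 7 − 209 = -202 (mod 16).
    Reduce coefficients mod 16: 7·t ≡ 6 (mod 16).
    The inverse of 7 mod 16 is 7 (since 7·7 = 49 = 3·16 + 1), so t ≡ 7·6 = 42 ≡ 10 (mod 16).
    Then x = 209 + 455·10 = 4759, valid modulo lcm(455, 16) = 7280: x ≡ 4759 (mod 7280).
Verify against each original: 4759 mod 7 = 6, 4759 mod 13 = 1, 4759 mod 5 = 4, 4759 mod 16 = 7.

x ≡ 4759 (mod 7280).


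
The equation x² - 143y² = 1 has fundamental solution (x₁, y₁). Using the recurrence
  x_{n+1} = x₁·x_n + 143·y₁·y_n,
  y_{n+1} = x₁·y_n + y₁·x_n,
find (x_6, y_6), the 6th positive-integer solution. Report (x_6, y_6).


Step 1: Find the fundamental solution (x₁, y₁) of x² - 143y² = 1.
  Expand √143 as a continued fraction. a₀ = ⌊√143⌋ = 11; iterate m_{k+1} = d_k·a_k − m_k, d_{k+1} = (143 − m_{k+1}²)/d_k, a_{k+1} = ⌊(a₀ + m_{k+1})/d_{k+1}⌋ (starting m₀ = 0, d₀ = 1), with convergents p_k = a_k·p_{k-1} + p_{k-2}, q_k = a_k·q_{k-1} + q_{k-2} (p₋₁ = 1, q₋₁ = 0):
  k = 0: a₀ = 11; p₀/q₀ = 11/1; p₀² − 143·q₀² = 121 − 143 = -22.
  k = 1: m = 11, d = 22, a = ⌊(11 + 11)/22⌋ = 1; p/q = (1·11 + 1)/(1·1 + 0) = 12/1; p² − 143·q² = 144 − 143 = 1.
  The first convergent with p² − 143·q² = 1 gives the fundamental solution (x₁, y₁) = (12, 1).
Step 2: Apply the recurrence (x_{n+1}, y_{n+1}) = (x₁x_n + 143y₁y_n, x₁y_n + y₁x_n) repeatedly.
  From (x_1, y_1) = (12, 1): x_2 = 12·12 + 143·1·1 = 287; y_2 = 12·1 + 1·12 = 24.
  From (x_2, y_2) = (287, 24): x_3 = 12·287 + 143·1·24 = 6876; y_3 = 12·24 + 1·287 = 575.
  From (x_3, y_3) = (6876, 575): x_4 = 12·6876 + 143·1·575 = 164737; y_4 = 12·575 + 1·6876 = 13776.
  From (x_4, y_4) = (164737, 13776): x_5 = 12·164737 + 143·1·13776 = 3946812; y_5 = 12·13776 + 1·164737 = 330049.
  From (x_5, y_5) = (3946812, 330049): x_6 = 12·3946812 + 143·1·330049 = 94558751; y_6 = 12·330049 + 1·3946812 = 7907400.
Step 3: Verify x_6² - 143·y_6² = 8941357390680001 - 8941357390680000 = 1 (should be 1). ✓

(x_1, y_1) = (12, 1); (x_6, y_6) = (94558751, 7907400).
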